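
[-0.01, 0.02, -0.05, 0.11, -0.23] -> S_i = -0.01*(-2.20)^i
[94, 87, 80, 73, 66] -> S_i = 94 + -7*i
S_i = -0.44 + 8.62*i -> [-0.44, 8.18, 16.8, 25.42, 34.04]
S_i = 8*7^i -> [8, 56, 392, 2744, 19208]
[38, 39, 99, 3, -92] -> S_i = Random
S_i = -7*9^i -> [-7, -63, -567, -5103, -45927]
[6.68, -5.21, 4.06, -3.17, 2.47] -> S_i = 6.68*(-0.78)^i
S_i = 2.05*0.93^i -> [2.05, 1.91, 1.77, 1.65, 1.53]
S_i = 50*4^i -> [50, 200, 800, 3200, 12800]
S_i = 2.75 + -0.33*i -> [2.75, 2.42, 2.09, 1.76, 1.43]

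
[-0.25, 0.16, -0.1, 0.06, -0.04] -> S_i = -0.25*(-0.63)^i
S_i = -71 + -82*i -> [-71, -153, -235, -317, -399]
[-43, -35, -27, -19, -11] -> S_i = -43 + 8*i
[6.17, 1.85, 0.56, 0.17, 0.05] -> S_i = 6.17*0.30^i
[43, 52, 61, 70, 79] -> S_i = 43 + 9*i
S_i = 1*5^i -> [1, 5, 25, 125, 625]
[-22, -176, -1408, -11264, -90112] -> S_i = -22*8^i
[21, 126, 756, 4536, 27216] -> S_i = 21*6^i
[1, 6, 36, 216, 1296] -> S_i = 1*6^i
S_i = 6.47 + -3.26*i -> [6.47, 3.21, -0.05, -3.31, -6.57]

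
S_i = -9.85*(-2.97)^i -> [-9.85, 29.25, -86.89, 258.05, -766.41]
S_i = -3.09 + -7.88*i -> [-3.09, -10.97, -18.85, -26.73, -34.61]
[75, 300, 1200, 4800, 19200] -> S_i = 75*4^i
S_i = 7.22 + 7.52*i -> [7.22, 14.74, 22.26, 29.78, 37.3]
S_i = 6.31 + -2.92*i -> [6.31, 3.39, 0.47, -2.45, -5.37]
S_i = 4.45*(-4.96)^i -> [4.45, -22.07, 109.48, -543.01, 2693.31]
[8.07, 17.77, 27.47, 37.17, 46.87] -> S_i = 8.07 + 9.70*i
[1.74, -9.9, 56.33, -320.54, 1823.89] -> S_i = 1.74*(-5.69)^i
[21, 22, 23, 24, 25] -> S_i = 21 + 1*i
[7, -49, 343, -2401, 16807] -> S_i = 7*-7^i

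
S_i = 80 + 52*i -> [80, 132, 184, 236, 288]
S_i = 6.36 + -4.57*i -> [6.36, 1.79, -2.78, -7.35, -11.92]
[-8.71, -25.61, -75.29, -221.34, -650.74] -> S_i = -8.71*2.94^i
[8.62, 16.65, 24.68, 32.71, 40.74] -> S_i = 8.62 + 8.03*i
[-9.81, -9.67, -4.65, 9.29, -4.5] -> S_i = Random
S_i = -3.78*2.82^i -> [-3.78, -10.66, -30.06, -84.77, -239.05]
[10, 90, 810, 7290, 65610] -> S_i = 10*9^i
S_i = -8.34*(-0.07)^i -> [-8.34, 0.58, -0.04, 0.0, -0.0]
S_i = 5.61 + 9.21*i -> [5.61, 14.82, 24.03, 33.24, 42.45]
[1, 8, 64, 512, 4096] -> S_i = 1*8^i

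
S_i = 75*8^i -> [75, 600, 4800, 38400, 307200]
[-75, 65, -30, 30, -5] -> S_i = Random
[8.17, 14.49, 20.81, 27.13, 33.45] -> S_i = 8.17 + 6.32*i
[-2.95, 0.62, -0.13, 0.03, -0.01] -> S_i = -2.95*(-0.21)^i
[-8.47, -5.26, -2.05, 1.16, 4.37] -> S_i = -8.47 + 3.21*i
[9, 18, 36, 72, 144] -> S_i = 9*2^i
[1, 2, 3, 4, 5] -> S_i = 1 + 1*i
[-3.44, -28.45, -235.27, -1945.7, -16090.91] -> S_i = -3.44*8.27^i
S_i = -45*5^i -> [-45, -225, -1125, -5625, -28125]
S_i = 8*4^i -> [8, 32, 128, 512, 2048]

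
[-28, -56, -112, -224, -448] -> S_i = -28*2^i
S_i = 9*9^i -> [9, 81, 729, 6561, 59049]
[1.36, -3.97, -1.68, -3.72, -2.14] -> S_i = Random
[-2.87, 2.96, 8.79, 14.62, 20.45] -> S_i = -2.87 + 5.83*i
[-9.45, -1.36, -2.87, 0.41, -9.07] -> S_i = Random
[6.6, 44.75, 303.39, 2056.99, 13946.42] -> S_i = 6.60*6.78^i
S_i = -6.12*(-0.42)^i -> [-6.12, 2.57, -1.08, 0.45, -0.19]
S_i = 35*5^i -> [35, 175, 875, 4375, 21875]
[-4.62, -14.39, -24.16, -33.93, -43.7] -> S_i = -4.62 + -9.77*i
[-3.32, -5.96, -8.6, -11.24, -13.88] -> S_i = -3.32 + -2.64*i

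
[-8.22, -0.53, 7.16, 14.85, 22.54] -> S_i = -8.22 + 7.69*i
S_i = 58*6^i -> [58, 348, 2088, 12528, 75168]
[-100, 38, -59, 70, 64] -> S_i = Random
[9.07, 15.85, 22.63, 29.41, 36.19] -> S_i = 9.07 + 6.78*i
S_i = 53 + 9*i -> [53, 62, 71, 80, 89]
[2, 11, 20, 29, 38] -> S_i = 2 + 9*i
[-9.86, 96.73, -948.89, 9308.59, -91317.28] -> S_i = -9.86*(-9.81)^i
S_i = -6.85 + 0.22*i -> [-6.85, -6.63, -6.41, -6.19, -5.97]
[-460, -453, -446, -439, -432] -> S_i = -460 + 7*i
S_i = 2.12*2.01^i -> [2.12, 4.26, 8.57, 17.22, 34.6]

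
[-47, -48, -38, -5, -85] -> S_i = Random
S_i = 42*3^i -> [42, 126, 378, 1134, 3402]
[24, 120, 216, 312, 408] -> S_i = 24 + 96*i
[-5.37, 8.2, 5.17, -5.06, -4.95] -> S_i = Random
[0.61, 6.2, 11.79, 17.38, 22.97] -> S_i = 0.61 + 5.59*i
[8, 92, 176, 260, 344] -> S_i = 8 + 84*i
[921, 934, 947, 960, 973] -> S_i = 921 + 13*i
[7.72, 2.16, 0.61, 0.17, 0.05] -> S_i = 7.72*0.28^i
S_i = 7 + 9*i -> [7, 16, 25, 34, 43]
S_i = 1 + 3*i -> [1, 4, 7, 10, 13]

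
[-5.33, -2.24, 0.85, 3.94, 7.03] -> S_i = -5.33 + 3.09*i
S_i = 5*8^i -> [5, 40, 320, 2560, 20480]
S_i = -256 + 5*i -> [-256, -251, -246, -241, -236]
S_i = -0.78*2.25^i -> [-0.78, -1.76, -3.95, -8.88, -19.99]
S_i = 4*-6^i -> [4, -24, 144, -864, 5184]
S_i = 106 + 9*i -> [106, 115, 124, 133, 142]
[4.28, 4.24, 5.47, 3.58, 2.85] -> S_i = Random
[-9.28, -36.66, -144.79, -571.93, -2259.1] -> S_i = -9.28*3.95^i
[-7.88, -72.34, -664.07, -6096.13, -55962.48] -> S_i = -7.88*9.18^i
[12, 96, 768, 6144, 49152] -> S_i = 12*8^i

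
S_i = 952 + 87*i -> [952, 1039, 1126, 1213, 1300]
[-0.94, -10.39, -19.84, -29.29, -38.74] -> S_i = -0.94 + -9.45*i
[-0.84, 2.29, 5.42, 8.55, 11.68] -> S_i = -0.84 + 3.13*i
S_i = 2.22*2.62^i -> [2.22, 5.82, 15.24, 39.93, 104.61]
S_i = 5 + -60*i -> [5, -55, -115, -175, -235]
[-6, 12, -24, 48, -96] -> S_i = -6*-2^i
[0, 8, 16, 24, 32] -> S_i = 0 + 8*i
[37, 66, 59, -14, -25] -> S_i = Random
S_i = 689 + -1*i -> [689, 688, 687, 686, 685]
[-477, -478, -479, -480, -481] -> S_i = -477 + -1*i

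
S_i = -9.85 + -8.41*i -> [-9.85, -18.26, -26.67, -35.08, -43.49]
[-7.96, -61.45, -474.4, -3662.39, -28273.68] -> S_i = -7.96*7.72^i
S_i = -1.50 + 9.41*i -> [-1.5, 7.91, 17.32, 26.73, 36.14]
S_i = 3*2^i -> [3, 6, 12, 24, 48]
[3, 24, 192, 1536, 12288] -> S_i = 3*8^i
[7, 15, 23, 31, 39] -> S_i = 7 + 8*i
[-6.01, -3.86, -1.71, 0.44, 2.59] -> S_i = -6.01 + 2.15*i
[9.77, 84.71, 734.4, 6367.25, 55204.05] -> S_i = 9.77*8.67^i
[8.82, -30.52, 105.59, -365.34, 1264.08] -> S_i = 8.82*(-3.46)^i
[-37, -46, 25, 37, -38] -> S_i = Random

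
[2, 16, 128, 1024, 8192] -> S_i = 2*8^i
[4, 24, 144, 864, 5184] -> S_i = 4*6^i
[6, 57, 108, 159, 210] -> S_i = 6 + 51*i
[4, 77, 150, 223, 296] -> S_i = 4 + 73*i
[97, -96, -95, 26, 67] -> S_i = Random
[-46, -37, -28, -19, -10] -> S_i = -46 + 9*i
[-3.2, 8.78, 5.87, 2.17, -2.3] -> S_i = Random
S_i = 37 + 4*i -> [37, 41, 45, 49, 53]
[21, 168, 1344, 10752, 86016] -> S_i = 21*8^i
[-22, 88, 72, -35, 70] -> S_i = Random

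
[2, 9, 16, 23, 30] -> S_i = 2 + 7*i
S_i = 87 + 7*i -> [87, 94, 101, 108, 115]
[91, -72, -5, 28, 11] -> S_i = Random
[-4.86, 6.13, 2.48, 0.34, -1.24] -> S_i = Random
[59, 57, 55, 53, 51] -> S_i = 59 + -2*i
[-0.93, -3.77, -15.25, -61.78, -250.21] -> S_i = -0.93*4.05^i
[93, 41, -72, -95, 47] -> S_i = Random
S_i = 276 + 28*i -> [276, 304, 332, 360, 388]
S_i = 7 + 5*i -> [7, 12, 17, 22, 27]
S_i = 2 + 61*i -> [2, 63, 124, 185, 246]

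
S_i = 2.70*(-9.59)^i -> [2.7, -25.89, 248.31, -2381.33, 22836.95]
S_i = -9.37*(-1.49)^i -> [-9.37, 13.96, -20.8, 31.0, -46.18]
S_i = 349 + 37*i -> [349, 386, 423, 460, 497]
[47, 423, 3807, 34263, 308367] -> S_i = 47*9^i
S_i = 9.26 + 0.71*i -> [9.26, 9.97, 10.68, 11.39, 12.1]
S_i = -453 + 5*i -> [-453, -448, -443, -438, -433]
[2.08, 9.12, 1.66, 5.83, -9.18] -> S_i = Random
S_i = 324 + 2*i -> [324, 326, 328, 330, 332]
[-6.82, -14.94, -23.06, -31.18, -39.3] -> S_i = -6.82 + -8.12*i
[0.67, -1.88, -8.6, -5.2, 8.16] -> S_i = Random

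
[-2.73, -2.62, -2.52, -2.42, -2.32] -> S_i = -2.73*0.96^i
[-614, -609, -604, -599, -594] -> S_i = -614 + 5*i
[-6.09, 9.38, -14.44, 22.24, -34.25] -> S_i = -6.09*(-1.54)^i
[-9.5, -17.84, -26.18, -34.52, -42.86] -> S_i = -9.50 + -8.34*i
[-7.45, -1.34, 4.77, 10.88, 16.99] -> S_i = -7.45 + 6.11*i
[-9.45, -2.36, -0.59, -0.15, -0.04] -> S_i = -9.45*0.25^i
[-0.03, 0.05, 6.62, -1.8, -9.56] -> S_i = Random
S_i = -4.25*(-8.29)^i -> [-4.25, 35.23, -292.08, 2421.32, -20072.76]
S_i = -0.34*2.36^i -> [-0.34, -0.8, -1.89, -4.47, -10.55]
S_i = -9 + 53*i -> [-9, 44, 97, 150, 203]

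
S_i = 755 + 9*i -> [755, 764, 773, 782, 791]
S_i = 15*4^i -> [15, 60, 240, 960, 3840]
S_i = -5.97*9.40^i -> [-5.97, -56.12, -527.51, -4958.59, -46610.71]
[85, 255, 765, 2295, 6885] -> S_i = 85*3^i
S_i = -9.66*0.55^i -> [-9.66, -5.31, -2.92, -1.61, -0.88]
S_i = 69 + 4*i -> [69, 73, 77, 81, 85]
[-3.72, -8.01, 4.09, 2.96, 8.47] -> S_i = Random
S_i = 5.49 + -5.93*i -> [5.49, -0.44, -6.37, -12.3, -18.23]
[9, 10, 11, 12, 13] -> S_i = 9 + 1*i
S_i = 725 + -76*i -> [725, 649, 573, 497, 421]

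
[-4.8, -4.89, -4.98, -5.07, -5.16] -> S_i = -4.80 + -0.09*i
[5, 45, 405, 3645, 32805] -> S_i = 5*9^i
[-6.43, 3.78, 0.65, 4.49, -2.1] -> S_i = Random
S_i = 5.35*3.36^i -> [5.35, 17.98, 60.4, 202.94, 681.88]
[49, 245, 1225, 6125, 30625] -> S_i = 49*5^i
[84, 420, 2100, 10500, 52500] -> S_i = 84*5^i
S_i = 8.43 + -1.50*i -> [8.43, 6.93, 5.43, 3.93, 2.43]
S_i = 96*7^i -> [96, 672, 4704, 32928, 230496]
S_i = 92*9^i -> [92, 828, 7452, 67068, 603612]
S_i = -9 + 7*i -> [-9, -2, 5, 12, 19]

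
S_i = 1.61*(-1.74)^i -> [1.61, -2.8, 4.87, -8.48, 14.76]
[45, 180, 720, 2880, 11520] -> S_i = 45*4^i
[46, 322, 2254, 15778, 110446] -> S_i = 46*7^i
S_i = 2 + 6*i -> [2, 8, 14, 20, 26]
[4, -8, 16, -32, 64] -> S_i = 4*-2^i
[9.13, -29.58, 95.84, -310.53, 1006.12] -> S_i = 9.13*(-3.24)^i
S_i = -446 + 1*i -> [-446, -445, -444, -443, -442]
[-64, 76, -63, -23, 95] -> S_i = Random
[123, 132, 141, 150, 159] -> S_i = 123 + 9*i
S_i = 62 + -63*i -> [62, -1, -64, -127, -190]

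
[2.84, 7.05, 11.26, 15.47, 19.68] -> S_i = 2.84 + 4.21*i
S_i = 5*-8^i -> [5, -40, 320, -2560, 20480]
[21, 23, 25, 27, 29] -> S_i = 21 + 2*i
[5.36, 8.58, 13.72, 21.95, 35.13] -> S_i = 5.36*1.60^i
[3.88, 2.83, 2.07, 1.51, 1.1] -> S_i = 3.88*0.73^i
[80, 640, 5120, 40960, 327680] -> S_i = 80*8^i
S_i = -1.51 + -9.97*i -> [-1.51, -11.48, -21.45, -31.42, -41.39]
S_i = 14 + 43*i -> [14, 57, 100, 143, 186]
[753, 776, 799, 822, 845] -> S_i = 753 + 23*i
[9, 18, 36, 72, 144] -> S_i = 9*2^i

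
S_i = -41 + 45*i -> [-41, 4, 49, 94, 139]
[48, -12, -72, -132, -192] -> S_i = 48 + -60*i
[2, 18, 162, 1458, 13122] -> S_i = 2*9^i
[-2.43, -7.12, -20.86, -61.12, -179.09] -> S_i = -2.43*2.93^i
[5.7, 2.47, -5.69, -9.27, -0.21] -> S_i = Random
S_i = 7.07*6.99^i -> [7.07, 49.42, 345.44, 2414.63, 16878.28]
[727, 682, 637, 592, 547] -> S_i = 727 + -45*i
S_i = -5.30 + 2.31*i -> [-5.3, -2.99, -0.68, 1.63, 3.94]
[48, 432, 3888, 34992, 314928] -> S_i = 48*9^i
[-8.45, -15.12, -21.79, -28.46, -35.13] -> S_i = -8.45 + -6.67*i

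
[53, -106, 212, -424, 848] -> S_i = 53*-2^i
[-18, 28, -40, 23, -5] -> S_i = Random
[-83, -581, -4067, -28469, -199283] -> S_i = -83*7^i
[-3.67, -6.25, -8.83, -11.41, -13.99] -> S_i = -3.67 + -2.58*i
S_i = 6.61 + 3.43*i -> [6.61, 10.04, 13.47, 16.9, 20.33]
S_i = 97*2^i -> [97, 194, 388, 776, 1552]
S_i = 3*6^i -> [3, 18, 108, 648, 3888]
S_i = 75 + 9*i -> [75, 84, 93, 102, 111]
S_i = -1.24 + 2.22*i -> [-1.24, 0.98, 3.2, 5.42, 7.64]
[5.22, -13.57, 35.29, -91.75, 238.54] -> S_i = 5.22*(-2.60)^i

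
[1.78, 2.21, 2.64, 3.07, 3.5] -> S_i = 1.78 + 0.43*i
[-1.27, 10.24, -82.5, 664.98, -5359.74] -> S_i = -1.27*(-8.06)^i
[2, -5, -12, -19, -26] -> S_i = 2 + -7*i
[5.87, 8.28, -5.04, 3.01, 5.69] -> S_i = Random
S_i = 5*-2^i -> [5, -10, 20, -40, 80]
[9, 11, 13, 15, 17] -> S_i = 9 + 2*i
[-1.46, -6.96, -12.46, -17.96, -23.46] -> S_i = -1.46 + -5.50*i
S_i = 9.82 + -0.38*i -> [9.82, 9.44, 9.06, 8.68, 8.3]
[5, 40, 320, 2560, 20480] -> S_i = 5*8^i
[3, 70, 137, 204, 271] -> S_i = 3 + 67*i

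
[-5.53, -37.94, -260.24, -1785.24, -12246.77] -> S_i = -5.53*6.86^i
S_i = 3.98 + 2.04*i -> [3.98, 6.02, 8.06, 10.1, 12.14]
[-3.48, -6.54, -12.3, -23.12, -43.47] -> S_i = -3.48*1.88^i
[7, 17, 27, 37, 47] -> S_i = 7 + 10*i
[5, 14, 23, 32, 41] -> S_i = 5 + 9*i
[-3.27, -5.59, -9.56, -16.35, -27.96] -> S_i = -3.27*1.71^i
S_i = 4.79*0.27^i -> [4.79, 1.29, 0.35, 0.09, 0.03]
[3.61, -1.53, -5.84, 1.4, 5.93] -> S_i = Random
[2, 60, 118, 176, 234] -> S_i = 2 + 58*i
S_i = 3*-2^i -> [3, -6, 12, -24, 48]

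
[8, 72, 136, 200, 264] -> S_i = 8 + 64*i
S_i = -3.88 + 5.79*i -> [-3.88, 1.91, 7.7, 13.49, 19.28]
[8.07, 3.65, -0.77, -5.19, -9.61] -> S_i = 8.07 + -4.42*i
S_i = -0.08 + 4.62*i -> [-0.08, 4.54, 9.16, 13.78, 18.4]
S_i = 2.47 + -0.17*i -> [2.47, 2.3, 2.13, 1.96, 1.79]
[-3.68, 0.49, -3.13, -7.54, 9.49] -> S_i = Random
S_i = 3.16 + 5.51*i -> [3.16, 8.67, 14.18, 19.69, 25.2]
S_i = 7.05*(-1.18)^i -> [7.05, -8.32, 9.82, -11.58, 13.67]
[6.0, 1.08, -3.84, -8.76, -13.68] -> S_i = 6.00 + -4.92*i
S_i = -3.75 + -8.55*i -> [-3.75, -12.3, -20.85, -29.4, -37.95]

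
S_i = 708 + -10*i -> [708, 698, 688, 678, 668]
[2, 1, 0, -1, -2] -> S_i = 2 + -1*i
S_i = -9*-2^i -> [-9, 18, -36, 72, -144]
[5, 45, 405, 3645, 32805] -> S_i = 5*9^i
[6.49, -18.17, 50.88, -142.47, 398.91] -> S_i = 6.49*(-2.80)^i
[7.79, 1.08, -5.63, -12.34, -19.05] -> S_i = 7.79 + -6.71*i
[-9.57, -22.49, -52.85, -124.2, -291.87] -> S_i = -9.57*2.35^i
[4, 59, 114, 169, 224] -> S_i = 4 + 55*i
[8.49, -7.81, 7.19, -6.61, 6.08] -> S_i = 8.49*(-0.92)^i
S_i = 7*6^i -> [7, 42, 252, 1512, 9072]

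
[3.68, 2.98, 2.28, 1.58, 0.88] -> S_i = 3.68 + -0.70*i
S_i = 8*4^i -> [8, 32, 128, 512, 2048]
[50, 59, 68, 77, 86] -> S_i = 50 + 9*i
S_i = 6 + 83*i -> [6, 89, 172, 255, 338]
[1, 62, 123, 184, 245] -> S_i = 1 + 61*i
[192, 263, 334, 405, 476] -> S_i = 192 + 71*i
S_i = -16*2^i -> [-16, -32, -64, -128, -256]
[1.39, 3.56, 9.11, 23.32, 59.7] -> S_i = 1.39*2.56^i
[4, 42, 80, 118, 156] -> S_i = 4 + 38*i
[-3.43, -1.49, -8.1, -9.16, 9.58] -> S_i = Random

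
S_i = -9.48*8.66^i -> [-9.48, -82.1, -710.96, -6156.9, -53318.74]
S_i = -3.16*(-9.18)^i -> [-3.16, 29.01, -266.3, 2444.64, -22441.81]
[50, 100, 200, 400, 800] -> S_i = 50*2^i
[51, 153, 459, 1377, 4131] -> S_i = 51*3^i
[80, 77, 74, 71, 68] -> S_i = 80 + -3*i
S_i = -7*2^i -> [-7, -14, -28, -56, -112]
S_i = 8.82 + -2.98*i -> [8.82, 5.84, 2.86, -0.12, -3.1]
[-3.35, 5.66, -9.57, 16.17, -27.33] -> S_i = -3.35*(-1.69)^i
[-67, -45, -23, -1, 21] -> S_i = -67 + 22*i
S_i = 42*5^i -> [42, 210, 1050, 5250, 26250]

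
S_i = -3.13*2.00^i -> [-3.13, -6.26, -12.52, -25.04, -50.08]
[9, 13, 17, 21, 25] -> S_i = 9 + 4*i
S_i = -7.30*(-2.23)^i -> [-7.3, 16.28, -36.3, 80.95, -180.53]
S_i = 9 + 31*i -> [9, 40, 71, 102, 133]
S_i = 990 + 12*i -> [990, 1002, 1014, 1026, 1038]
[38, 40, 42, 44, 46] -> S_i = 38 + 2*i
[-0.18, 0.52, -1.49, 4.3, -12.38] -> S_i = -0.18*(-2.88)^i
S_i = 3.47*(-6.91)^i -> [3.47, -23.98, 165.69, -1144.89, 7911.19]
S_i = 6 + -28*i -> [6, -22, -50, -78, -106]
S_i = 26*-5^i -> [26, -130, 650, -3250, 16250]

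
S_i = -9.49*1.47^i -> [-9.49, -13.95, -20.51, -30.15, -44.31]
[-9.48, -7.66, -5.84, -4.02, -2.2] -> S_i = -9.48 + 1.82*i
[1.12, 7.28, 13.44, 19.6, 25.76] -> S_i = 1.12 + 6.16*i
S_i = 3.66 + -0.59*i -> [3.66, 3.07, 2.48, 1.89, 1.3]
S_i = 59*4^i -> [59, 236, 944, 3776, 15104]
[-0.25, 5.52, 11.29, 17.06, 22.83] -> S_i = -0.25 + 5.77*i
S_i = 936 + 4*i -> [936, 940, 944, 948, 952]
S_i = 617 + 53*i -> [617, 670, 723, 776, 829]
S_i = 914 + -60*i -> [914, 854, 794, 734, 674]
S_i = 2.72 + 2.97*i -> [2.72, 5.69, 8.66, 11.63, 14.6]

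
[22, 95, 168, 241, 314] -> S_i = 22 + 73*i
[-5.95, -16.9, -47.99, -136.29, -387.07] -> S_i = -5.95*2.84^i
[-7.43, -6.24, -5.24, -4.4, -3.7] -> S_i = -7.43*0.84^i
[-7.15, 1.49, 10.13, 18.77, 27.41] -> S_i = -7.15 + 8.64*i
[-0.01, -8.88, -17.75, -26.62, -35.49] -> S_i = -0.01 + -8.87*i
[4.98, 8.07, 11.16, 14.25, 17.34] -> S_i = 4.98 + 3.09*i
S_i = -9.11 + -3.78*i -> [-9.11, -12.89, -16.67, -20.45, -24.23]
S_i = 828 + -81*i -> [828, 747, 666, 585, 504]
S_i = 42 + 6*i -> [42, 48, 54, 60, 66]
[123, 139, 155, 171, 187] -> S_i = 123 + 16*i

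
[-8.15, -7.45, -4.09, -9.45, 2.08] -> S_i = Random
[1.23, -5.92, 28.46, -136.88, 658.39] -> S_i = 1.23*(-4.81)^i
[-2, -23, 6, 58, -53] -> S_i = Random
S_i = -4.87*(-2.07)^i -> [-4.87, 10.08, -20.87, 43.2, -89.41]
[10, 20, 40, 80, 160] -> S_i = 10*2^i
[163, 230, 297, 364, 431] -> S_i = 163 + 67*i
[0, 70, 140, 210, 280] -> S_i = 0 + 70*i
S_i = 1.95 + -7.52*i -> [1.95, -5.57, -13.09, -20.61, -28.13]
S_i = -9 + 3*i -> [-9, -6, -3, 0, 3]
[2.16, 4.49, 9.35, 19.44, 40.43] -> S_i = 2.16*2.08^i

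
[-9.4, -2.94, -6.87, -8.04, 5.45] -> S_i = Random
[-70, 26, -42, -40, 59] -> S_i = Random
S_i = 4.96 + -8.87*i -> [4.96, -3.91, -12.78, -21.65, -30.52]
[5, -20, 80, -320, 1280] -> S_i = 5*-4^i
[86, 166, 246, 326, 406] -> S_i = 86 + 80*i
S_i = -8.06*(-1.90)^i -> [-8.06, 15.31, -29.1, 55.28, -105.04]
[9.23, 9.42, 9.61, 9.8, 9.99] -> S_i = 9.23 + 0.19*i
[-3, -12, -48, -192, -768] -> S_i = -3*4^i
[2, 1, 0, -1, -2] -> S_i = 2 + -1*i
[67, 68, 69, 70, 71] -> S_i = 67 + 1*i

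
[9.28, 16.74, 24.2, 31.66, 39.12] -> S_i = 9.28 + 7.46*i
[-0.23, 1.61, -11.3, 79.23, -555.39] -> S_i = -0.23*(-7.01)^i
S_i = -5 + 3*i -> [-5, -2, 1, 4, 7]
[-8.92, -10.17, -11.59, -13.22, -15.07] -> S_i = -8.92*1.14^i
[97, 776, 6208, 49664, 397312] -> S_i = 97*8^i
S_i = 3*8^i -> [3, 24, 192, 1536, 12288]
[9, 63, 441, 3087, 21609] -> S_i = 9*7^i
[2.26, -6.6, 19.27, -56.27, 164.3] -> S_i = 2.26*(-2.92)^i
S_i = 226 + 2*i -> [226, 228, 230, 232, 234]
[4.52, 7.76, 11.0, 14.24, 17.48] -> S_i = 4.52 + 3.24*i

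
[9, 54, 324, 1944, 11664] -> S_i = 9*6^i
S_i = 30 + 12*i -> [30, 42, 54, 66, 78]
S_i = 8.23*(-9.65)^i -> [8.23, -79.42, 766.4, -7395.74, 71368.91]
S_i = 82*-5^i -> [82, -410, 2050, -10250, 51250]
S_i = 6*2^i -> [6, 12, 24, 48, 96]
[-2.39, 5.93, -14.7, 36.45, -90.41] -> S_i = -2.39*(-2.48)^i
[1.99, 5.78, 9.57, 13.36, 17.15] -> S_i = 1.99 + 3.79*i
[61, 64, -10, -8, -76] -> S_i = Random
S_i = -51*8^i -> [-51, -408, -3264, -26112, -208896]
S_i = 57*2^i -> [57, 114, 228, 456, 912]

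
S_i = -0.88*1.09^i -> [-0.88, -0.96, -1.05, -1.14, -1.24]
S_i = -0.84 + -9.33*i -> [-0.84, -10.17, -19.5, -28.83, -38.16]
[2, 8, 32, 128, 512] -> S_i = 2*4^i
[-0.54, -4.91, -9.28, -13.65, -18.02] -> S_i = -0.54 + -4.37*i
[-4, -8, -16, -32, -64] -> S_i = -4*2^i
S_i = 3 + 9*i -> [3, 12, 21, 30, 39]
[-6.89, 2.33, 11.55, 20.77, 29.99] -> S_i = -6.89 + 9.22*i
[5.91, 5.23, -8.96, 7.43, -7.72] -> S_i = Random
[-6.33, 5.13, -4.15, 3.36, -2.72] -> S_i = -6.33*(-0.81)^i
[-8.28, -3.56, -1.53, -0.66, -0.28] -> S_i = -8.28*0.43^i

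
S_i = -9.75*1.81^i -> [-9.75, -17.65, -31.94, -57.81, -104.65]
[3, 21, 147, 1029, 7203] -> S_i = 3*7^i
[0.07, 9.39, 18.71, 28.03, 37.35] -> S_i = 0.07 + 9.32*i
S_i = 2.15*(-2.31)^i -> [2.15, -4.97, 11.47, -26.5, 61.22]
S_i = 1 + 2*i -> [1, 3, 5, 7, 9]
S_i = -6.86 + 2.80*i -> [-6.86, -4.06, -1.26, 1.54, 4.34]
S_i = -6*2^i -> [-6, -12, -24, -48, -96]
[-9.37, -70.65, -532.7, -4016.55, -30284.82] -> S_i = -9.37*7.54^i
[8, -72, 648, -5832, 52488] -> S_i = 8*-9^i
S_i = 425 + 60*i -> [425, 485, 545, 605, 665]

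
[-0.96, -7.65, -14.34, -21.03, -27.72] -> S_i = -0.96 + -6.69*i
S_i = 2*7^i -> [2, 14, 98, 686, 4802]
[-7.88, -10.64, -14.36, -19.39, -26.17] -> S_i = -7.88*1.35^i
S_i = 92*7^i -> [92, 644, 4508, 31556, 220892]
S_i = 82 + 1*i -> [82, 83, 84, 85, 86]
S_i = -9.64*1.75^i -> [-9.64, -16.87, -29.52, -51.66, -90.41]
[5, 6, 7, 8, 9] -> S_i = 5 + 1*i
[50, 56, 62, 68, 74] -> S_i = 50 + 6*i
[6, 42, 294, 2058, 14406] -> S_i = 6*7^i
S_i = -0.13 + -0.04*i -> [-0.13, -0.17, -0.21, -0.25, -0.29]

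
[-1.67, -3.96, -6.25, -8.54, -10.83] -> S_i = -1.67 + -2.29*i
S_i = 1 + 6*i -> [1, 7, 13, 19, 25]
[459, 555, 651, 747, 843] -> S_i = 459 + 96*i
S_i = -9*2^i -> [-9, -18, -36, -72, -144]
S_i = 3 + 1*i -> [3, 4, 5, 6, 7]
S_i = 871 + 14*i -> [871, 885, 899, 913, 927]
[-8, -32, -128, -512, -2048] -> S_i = -8*4^i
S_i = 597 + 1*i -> [597, 598, 599, 600, 601]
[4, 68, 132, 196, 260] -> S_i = 4 + 64*i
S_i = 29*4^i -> [29, 116, 464, 1856, 7424]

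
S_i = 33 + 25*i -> [33, 58, 83, 108, 133]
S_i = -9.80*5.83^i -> [-9.8, -57.13, -333.09, -1941.92, -11321.4]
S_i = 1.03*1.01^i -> [1.03, 1.04, 1.05, 1.06, 1.07]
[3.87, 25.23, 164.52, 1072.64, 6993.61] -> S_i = 3.87*6.52^i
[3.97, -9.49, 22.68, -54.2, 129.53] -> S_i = 3.97*(-2.39)^i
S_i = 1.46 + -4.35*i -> [1.46, -2.89, -7.24, -11.59, -15.94]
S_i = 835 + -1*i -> [835, 834, 833, 832, 831]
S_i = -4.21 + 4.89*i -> [-4.21, 0.68, 5.57, 10.46, 15.35]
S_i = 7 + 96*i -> [7, 103, 199, 295, 391]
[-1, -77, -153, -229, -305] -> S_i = -1 + -76*i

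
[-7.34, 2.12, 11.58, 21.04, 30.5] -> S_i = -7.34 + 9.46*i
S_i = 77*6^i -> [77, 462, 2772, 16632, 99792]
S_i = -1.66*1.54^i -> [-1.66, -2.56, -3.94, -6.06, -9.34]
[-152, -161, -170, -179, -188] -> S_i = -152 + -9*i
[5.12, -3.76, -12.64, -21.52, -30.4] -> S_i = 5.12 + -8.88*i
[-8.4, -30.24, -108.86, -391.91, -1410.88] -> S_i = -8.40*3.60^i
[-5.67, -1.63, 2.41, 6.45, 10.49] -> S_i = -5.67 + 4.04*i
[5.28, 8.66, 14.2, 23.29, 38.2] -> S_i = 5.28*1.64^i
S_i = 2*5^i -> [2, 10, 50, 250, 1250]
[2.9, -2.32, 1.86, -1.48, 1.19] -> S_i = 2.90*(-0.80)^i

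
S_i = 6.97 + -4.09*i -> [6.97, 2.88, -1.21, -5.3, -9.39]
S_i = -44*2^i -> [-44, -88, -176, -352, -704]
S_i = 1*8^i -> [1, 8, 64, 512, 4096]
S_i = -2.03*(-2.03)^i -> [-2.03, 4.12, -8.37, 16.98, -34.47]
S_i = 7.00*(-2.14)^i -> [7.0, -14.98, 32.06, -68.6, 146.81]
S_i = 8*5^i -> [8, 40, 200, 1000, 5000]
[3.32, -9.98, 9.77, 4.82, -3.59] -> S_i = Random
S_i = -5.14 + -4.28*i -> [-5.14, -9.42, -13.7, -17.98, -22.26]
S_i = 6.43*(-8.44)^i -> [6.43, -54.27, 458.03, -3865.79, 32627.27]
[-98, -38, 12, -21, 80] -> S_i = Random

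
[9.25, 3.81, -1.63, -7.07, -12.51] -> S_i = 9.25 + -5.44*i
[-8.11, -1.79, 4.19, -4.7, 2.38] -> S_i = Random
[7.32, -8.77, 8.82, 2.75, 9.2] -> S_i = Random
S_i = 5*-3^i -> [5, -15, 45, -135, 405]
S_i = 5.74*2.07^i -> [5.74, 11.88, 24.6, 50.91, 105.39]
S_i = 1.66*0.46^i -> [1.66, 0.76, 0.35, 0.16, 0.07]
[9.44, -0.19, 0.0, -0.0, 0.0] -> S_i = 9.44*(-0.02)^i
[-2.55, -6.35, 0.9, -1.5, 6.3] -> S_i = Random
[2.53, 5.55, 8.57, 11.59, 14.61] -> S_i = 2.53 + 3.02*i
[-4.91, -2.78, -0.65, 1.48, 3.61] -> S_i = -4.91 + 2.13*i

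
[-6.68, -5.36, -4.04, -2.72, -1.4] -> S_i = -6.68 + 1.32*i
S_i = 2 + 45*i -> [2, 47, 92, 137, 182]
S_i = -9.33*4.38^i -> [-9.33, -40.87, -178.99, -783.98, -3433.82]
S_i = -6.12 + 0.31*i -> [-6.12, -5.81, -5.5, -5.19, -4.88]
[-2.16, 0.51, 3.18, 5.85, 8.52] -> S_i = -2.16 + 2.67*i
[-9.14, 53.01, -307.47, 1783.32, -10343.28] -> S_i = -9.14*(-5.80)^i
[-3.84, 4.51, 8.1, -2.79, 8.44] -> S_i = Random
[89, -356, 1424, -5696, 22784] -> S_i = 89*-4^i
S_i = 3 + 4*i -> [3, 7, 11, 15, 19]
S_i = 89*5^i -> [89, 445, 2225, 11125, 55625]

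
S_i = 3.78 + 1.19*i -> [3.78, 4.97, 6.16, 7.35, 8.54]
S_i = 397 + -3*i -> [397, 394, 391, 388, 385]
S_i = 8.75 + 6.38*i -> [8.75, 15.13, 21.51, 27.89, 34.27]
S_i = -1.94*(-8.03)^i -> [-1.94, 15.58, -125.09, 1004.5, -8066.11]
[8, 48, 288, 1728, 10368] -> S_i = 8*6^i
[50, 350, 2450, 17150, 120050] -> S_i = 50*7^i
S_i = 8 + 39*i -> [8, 47, 86, 125, 164]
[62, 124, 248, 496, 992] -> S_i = 62*2^i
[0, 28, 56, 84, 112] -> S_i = 0 + 28*i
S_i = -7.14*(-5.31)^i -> [-7.14, 37.91, -201.32, 1069.01, -5676.44]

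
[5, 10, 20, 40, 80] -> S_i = 5*2^i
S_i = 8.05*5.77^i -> [8.05, 46.45, 268.01, 1546.41, 8922.76]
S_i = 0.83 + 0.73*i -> [0.83, 1.56, 2.29, 3.02, 3.75]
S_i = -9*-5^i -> [-9, 45, -225, 1125, -5625]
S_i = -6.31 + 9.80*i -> [-6.31, 3.49, 13.29, 23.09, 32.89]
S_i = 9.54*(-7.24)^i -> [9.54, -69.07, 500.06, -3620.46, 26212.15]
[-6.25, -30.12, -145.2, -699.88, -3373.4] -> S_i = -6.25*4.82^i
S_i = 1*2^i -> [1, 2, 4, 8, 16]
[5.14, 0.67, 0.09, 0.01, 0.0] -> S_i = 5.14*0.13^i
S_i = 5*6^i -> [5, 30, 180, 1080, 6480]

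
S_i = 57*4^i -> [57, 228, 912, 3648, 14592]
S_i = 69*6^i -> [69, 414, 2484, 14904, 89424]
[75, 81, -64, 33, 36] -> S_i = Random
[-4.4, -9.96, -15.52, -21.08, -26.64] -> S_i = -4.40 + -5.56*i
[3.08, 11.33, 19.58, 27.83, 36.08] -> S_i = 3.08 + 8.25*i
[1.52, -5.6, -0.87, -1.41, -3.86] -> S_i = Random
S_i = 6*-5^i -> [6, -30, 150, -750, 3750]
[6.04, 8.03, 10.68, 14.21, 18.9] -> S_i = 6.04*1.33^i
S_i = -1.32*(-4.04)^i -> [-1.32, 5.33, -21.54, 87.04, -351.64]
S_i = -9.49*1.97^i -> [-9.49, -18.7, -36.83, -72.55, -142.93]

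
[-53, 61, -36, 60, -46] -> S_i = Random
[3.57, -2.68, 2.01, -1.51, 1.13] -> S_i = 3.57*(-0.75)^i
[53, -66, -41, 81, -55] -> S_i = Random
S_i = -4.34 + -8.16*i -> [-4.34, -12.5, -20.66, -28.82, -36.98]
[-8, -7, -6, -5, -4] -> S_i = -8 + 1*i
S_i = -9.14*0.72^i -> [-9.14, -6.58, -4.74, -3.41, -2.46]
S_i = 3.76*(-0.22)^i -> [3.76, -0.83, 0.18, -0.04, 0.01]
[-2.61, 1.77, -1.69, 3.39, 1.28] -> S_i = Random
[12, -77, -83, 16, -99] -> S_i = Random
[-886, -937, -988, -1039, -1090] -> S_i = -886 + -51*i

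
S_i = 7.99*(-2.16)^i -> [7.99, -17.26, 37.28, -80.52, 173.92]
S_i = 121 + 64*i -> [121, 185, 249, 313, 377]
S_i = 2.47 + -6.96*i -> [2.47, -4.49, -11.45, -18.41, -25.37]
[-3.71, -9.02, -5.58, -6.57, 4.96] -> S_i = Random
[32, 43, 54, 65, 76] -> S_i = 32 + 11*i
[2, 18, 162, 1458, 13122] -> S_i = 2*9^i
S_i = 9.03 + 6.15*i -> [9.03, 15.18, 21.33, 27.48, 33.63]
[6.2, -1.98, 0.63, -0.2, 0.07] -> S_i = 6.20*(-0.32)^i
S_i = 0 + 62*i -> [0, 62, 124, 186, 248]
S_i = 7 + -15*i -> [7, -8, -23, -38, -53]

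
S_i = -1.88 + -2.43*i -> [-1.88, -4.31, -6.74, -9.17, -11.6]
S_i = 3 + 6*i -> [3, 9, 15, 21, 27]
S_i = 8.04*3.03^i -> [8.04, 24.36, 73.81, 223.66, 677.68]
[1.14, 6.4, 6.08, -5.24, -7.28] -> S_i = Random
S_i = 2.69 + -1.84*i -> [2.69, 0.85, -0.99, -2.83, -4.67]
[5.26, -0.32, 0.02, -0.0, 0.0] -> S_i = 5.26*(-0.06)^i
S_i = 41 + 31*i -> [41, 72, 103, 134, 165]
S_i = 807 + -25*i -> [807, 782, 757, 732, 707]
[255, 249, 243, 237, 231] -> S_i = 255 + -6*i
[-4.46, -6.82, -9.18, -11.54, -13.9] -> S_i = -4.46 + -2.36*i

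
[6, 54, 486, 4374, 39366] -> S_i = 6*9^i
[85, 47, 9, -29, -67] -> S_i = 85 + -38*i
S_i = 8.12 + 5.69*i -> [8.12, 13.81, 19.5, 25.19, 30.88]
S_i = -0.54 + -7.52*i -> [-0.54, -8.06, -15.58, -23.1, -30.62]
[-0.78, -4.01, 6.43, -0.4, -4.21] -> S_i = Random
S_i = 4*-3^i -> [4, -12, 36, -108, 324]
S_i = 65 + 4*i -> [65, 69, 73, 77, 81]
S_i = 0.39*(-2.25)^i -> [0.39, -0.88, 1.97, -4.44, 10.0]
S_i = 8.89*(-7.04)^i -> [8.89, -62.59, 440.6, -3101.84, 21836.97]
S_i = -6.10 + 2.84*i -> [-6.1, -3.26, -0.42, 2.42, 5.26]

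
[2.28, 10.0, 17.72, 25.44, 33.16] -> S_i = 2.28 + 7.72*i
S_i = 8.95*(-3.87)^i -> [8.95, -34.64, 134.04, -518.75, 2007.55]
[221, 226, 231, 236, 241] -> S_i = 221 + 5*i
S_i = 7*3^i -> [7, 21, 63, 189, 567]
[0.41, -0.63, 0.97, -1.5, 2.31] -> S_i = 0.41*(-1.54)^i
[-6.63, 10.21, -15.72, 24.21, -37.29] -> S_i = -6.63*(-1.54)^i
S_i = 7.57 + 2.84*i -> [7.57, 10.41, 13.25, 16.09, 18.93]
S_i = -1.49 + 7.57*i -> [-1.49, 6.08, 13.65, 21.22, 28.79]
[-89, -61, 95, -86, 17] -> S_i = Random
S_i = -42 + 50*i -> [-42, 8, 58, 108, 158]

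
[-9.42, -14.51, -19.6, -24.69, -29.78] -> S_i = -9.42 + -5.09*i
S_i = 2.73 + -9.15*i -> [2.73, -6.42, -15.57, -24.72, -33.87]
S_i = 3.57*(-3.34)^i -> [3.57, -11.92, 39.83, -133.02, 444.28]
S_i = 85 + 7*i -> [85, 92, 99, 106, 113]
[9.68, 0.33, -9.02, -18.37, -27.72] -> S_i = 9.68 + -9.35*i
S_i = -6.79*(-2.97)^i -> [-6.79, 20.17, -59.89, 177.88, -528.32]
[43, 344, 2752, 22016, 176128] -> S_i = 43*8^i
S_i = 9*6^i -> [9, 54, 324, 1944, 11664]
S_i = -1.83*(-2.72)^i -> [-1.83, 4.98, -13.54, 36.83, -100.17]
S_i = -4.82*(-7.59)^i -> [-4.82, 36.58, -277.67, 2107.52, -15996.1]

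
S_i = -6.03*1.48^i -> [-6.03, -8.92, -13.21, -19.55, -28.93]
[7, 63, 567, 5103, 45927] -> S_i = 7*9^i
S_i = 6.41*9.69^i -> [6.41, 62.11, 601.87, 5832.16, 56513.62]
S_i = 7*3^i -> [7, 21, 63, 189, 567]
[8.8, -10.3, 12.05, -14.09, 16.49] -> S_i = 8.80*(-1.17)^i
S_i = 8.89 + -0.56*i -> [8.89, 8.33, 7.77, 7.21, 6.65]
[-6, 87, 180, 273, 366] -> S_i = -6 + 93*i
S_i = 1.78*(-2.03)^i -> [1.78, -3.61, 7.34, -14.89, 30.23]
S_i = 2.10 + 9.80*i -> [2.1, 11.9, 21.7, 31.5, 41.3]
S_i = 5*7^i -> [5, 35, 245, 1715, 12005]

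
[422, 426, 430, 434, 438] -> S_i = 422 + 4*i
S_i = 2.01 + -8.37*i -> [2.01, -6.36, -14.73, -23.1, -31.47]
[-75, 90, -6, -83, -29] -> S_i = Random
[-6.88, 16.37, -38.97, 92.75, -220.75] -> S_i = -6.88*(-2.38)^i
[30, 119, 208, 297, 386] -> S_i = 30 + 89*i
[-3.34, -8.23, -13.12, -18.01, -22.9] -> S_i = -3.34 + -4.89*i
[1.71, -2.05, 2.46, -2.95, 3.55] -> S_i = 1.71*(-1.20)^i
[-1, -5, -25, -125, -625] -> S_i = -1*5^i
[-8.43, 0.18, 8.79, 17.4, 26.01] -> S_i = -8.43 + 8.61*i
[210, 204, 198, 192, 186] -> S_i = 210 + -6*i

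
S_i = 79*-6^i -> [79, -474, 2844, -17064, 102384]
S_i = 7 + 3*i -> [7, 10, 13, 16, 19]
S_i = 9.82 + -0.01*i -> [9.82, 9.81, 9.8, 9.79, 9.78]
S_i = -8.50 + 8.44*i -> [-8.5, -0.06, 8.38, 16.82, 25.26]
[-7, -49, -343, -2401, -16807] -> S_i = -7*7^i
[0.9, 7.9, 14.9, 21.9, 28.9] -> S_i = 0.90 + 7.00*i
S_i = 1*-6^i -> [1, -6, 36, -216, 1296]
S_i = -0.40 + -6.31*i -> [-0.4, -6.71, -13.02, -19.33, -25.64]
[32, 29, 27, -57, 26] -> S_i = Random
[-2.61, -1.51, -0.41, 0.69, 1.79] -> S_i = -2.61 + 1.10*i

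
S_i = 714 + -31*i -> [714, 683, 652, 621, 590]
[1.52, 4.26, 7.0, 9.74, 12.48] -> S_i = 1.52 + 2.74*i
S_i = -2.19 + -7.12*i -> [-2.19, -9.31, -16.43, -23.55, -30.67]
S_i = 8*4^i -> [8, 32, 128, 512, 2048]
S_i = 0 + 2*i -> [0, 2, 4, 6, 8]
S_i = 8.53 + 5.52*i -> [8.53, 14.05, 19.57, 25.09, 30.61]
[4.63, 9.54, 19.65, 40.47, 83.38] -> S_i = 4.63*2.06^i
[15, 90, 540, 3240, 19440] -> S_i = 15*6^i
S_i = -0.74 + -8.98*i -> [-0.74, -9.72, -18.7, -27.68, -36.66]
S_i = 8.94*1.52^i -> [8.94, 13.59, 20.65, 31.4, 47.72]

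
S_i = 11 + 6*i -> [11, 17, 23, 29, 35]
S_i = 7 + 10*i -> [7, 17, 27, 37, 47]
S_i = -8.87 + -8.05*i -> [-8.87, -16.92, -24.97, -33.02, -41.07]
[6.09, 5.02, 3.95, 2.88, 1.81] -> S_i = 6.09 + -1.07*i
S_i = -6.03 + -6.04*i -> [-6.03, -12.07, -18.11, -24.15, -30.19]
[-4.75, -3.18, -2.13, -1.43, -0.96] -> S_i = -4.75*0.67^i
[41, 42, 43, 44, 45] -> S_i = 41 + 1*i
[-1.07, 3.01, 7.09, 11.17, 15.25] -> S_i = -1.07 + 4.08*i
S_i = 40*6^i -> [40, 240, 1440, 8640, 51840]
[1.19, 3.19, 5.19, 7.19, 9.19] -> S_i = 1.19 + 2.00*i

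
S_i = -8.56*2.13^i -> [-8.56, -18.23, -38.84, -82.72, -176.19]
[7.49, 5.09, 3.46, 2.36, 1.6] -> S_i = 7.49*0.68^i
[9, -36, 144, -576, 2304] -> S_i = 9*-4^i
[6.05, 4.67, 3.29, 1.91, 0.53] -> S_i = 6.05 + -1.38*i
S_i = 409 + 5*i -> [409, 414, 419, 424, 429]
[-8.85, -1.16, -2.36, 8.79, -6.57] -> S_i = Random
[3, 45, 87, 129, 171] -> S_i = 3 + 42*i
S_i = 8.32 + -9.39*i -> [8.32, -1.07, -10.46, -19.85, -29.24]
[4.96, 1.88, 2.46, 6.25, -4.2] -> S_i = Random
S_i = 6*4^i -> [6, 24, 96, 384, 1536]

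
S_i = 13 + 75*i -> [13, 88, 163, 238, 313]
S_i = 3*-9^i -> [3, -27, 243, -2187, 19683]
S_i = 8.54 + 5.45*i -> [8.54, 13.99, 19.44, 24.89, 30.34]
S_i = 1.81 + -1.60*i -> [1.81, 0.21, -1.39, -2.99, -4.59]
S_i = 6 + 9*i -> [6, 15, 24, 33, 42]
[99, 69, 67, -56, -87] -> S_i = Random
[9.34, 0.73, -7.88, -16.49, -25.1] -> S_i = 9.34 + -8.61*i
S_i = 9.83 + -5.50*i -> [9.83, 4.33, -1.17, -6.67, -12.17]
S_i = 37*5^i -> [37, 185, 925, 4625, 23125]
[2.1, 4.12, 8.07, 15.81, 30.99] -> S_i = 2.10*1.96^i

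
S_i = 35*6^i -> [35, 210, 1260, 7560, 45360]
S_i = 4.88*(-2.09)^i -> [4.88, -10.2, 21.32, -44.55, 93.11]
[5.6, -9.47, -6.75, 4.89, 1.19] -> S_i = Random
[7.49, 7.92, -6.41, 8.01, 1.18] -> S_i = Random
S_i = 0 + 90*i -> [0, 90, 180, 270, 360]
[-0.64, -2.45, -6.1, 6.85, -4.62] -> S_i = Random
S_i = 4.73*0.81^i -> [4.73, 3.83, 3.1, 2.51, 2.04]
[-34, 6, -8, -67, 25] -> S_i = Random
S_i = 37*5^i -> [37, 185, 925, 4625, 23125]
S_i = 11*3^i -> [11, 33, 99, 297, 891]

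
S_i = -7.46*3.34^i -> [-7.46, -24.92, -83.22, -277.96, -928.38]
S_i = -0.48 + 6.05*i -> [-0.48, 5.57, 11.62, 17.67, 23.72]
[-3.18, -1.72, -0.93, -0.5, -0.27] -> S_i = -3.18*0.54^i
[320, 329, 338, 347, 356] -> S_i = 320 + 9*i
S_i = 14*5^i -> [14, 70, 350, 1750, 8750]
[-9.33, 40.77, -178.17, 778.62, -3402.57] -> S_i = -9.33*(-4.37)^i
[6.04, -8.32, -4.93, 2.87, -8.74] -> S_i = Random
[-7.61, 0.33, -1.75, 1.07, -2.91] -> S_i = Random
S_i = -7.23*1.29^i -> [-7.23, -9.33, -12.03, -15.52, -20.02]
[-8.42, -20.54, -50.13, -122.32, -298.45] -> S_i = -8.42*2.44^i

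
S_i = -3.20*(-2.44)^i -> [-3.2, 7.81, -19.05, 46.49, -113.43]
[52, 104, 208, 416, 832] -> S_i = 52*2^i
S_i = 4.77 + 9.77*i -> [4.77, 14.54, 24.31, 34.08, 43.85]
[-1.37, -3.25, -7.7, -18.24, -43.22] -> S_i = -1.37*2.37^i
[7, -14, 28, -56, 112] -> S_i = 7*-2^i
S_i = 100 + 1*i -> [100, 101, 102, 103, 104]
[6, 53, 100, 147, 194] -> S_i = 6 + 47*i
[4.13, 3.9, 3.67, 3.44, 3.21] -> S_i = 4.13 + -0.23*i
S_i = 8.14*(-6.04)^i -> [8.14, -49.17, 296.96, -1793.64, 10833.58]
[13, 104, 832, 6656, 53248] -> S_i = 13*8^i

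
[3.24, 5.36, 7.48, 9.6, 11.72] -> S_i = 3.24 + 2.12*i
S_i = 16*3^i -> [16, 48, 144, 432, 1296]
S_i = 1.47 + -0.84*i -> [1.47, 0.63, -0.21, -1.05, -1.89]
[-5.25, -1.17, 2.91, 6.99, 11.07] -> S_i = -5.25 + 4.08*i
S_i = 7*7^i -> [7, 49, 343, 2401, 16807]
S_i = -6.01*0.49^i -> [-6.01, -2.94, -1.44, -0.71, -0.35]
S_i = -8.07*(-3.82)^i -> [-8.07, 30.83, -117.76, 449.85, -1718.41]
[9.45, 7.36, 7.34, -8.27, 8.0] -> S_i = Random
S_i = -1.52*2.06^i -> [-1.52, -3.13, -6.45, -13.29, -27.37]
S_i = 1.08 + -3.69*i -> [1.08, -2.61, -6.3, -9.99, -13.68]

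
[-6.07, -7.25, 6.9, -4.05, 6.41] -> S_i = Random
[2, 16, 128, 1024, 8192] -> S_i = 2*8^i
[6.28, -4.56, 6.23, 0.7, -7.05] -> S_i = Random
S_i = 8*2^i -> [8, 16, 32, 64, 128]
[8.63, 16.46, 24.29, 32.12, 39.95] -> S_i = 8.63 + 7.83*i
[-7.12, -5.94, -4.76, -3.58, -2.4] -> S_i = -7.12 + 1.18*i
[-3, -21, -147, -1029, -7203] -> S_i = -3*7^i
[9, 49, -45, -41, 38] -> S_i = Random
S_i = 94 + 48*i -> [94, 142, 190, 238, 286]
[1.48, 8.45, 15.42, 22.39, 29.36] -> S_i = 1.48 + 6.97*i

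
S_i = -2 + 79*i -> [-2, 77, 156, 235, 314]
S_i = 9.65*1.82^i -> [9.65, 17.56, 31.96, 58.18, 105.88]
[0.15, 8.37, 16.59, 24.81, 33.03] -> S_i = 0.15 + 8.22*i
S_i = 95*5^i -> [95, 475, 2375, 11875, 59375]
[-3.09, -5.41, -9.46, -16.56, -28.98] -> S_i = -3.09*1.75^i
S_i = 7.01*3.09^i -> [7.01, 21.66, 66.93, 206.82, 639.08]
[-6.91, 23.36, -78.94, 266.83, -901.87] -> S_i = -6.91*(-3.38)^i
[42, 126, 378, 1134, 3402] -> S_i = 42*3^i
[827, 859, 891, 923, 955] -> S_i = 827 + 32*i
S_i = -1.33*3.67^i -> [-1.33, -4.88, -17.91, -65.74, -241.28]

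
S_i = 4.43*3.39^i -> [4.43, 15.02, 50.91, 172.58, 585.06]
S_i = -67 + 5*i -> [-67, -62, -57, -52, -47]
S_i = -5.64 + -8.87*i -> [-5.64, -14.51, -23.38, -32.25, -41.12]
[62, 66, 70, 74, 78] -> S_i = 62 + 4*i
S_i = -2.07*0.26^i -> [-2.07, -0.54, -0.14, -0.04, -0.01]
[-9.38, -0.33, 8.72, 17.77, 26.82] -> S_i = -9.38 + 9.05*i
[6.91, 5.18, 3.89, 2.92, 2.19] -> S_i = 6.91*0.75^i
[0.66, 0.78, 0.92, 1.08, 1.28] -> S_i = 0.66*1.18^i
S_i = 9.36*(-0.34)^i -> [9.36, -3.18, 1.08, -0.37, 0.13]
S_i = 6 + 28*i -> [6, 34, 62, 90, 118]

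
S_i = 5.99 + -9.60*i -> [5.99, -3.61, -13.21, -22.81, -32.41]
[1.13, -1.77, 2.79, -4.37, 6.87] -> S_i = 1.13*(-1.57)^i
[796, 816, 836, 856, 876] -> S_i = 796 + 20*i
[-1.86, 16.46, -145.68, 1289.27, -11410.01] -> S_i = -1.86*(-8.85)^i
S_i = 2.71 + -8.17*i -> [2.71, -5.46, -13.63, -21.8, -29.97]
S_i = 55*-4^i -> [55, -220, 880, -3520, 14080]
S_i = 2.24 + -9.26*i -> [2.24, -7.02, -16.28, -25.54, -34.8]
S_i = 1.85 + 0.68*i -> [1.85, 2.53, 3.21, 3.89, 4.57]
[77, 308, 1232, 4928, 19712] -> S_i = 77*4^i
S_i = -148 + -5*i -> [-148, -153, -158, -163, -168]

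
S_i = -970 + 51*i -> [-970, -919, -868, -817, -766]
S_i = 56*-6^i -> [56, -336, 2016, -12096, 72576]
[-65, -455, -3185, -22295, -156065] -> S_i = -65*7^i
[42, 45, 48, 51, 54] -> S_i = 42 + 3*i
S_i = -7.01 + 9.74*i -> [-7.01, 2.73, 12.47, 22.21, 31.95]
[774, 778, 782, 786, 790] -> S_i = 774 + 4*i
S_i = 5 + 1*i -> [5, 6, 7, 8, 9]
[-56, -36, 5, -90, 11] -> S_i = Random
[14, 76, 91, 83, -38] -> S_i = Random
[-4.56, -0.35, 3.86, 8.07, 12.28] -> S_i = -4.56 + 4.21*i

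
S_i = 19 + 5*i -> [19, 24, 29, 34, 39]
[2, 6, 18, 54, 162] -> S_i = 2*3^i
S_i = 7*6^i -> [7, 42, 252, 1512, 9072]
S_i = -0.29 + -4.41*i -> [-0.29, -4.7, -9.11, -13.52, -17.93]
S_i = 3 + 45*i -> [3, 48, 93, 138, 183]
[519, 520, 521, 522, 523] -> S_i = 519 + 1*i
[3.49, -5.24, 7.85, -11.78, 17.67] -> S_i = 3.49*(-1.50)^i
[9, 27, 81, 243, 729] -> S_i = 9*3^i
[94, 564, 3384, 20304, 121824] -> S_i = 94*6^i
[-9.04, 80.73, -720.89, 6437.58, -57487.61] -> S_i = -9.04*(-8.93)^i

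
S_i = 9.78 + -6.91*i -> [9.78, 2.87, -4.04, -10.95, -17.86]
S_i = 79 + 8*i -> [79, 87, 95, 103, 111]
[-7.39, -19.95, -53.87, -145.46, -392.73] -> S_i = -7.39*2.70^i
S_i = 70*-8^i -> [70, -560, 4480, -35840, 286720]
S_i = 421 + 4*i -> [421, 425, 429, 433, 437]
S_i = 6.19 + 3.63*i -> [6.19, 9.82, 13.45, 17.08, 20.71]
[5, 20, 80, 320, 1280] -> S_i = 5*4^i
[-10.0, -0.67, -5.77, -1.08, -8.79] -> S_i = Random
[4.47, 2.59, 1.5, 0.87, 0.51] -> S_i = 4.47*0.58^i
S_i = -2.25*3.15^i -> [-2.25, -7.09, -22.33, -70.33, -221.53]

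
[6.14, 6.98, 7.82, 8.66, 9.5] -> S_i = 6.14 + 0.84*i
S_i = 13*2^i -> [13, 26, 52, 104, 208]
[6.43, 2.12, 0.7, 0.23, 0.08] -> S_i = 6.43*0.33^i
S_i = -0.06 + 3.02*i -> [-0.06, 2.96, 5.98, 9.0, 12.02]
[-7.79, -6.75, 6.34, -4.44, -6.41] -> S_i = Random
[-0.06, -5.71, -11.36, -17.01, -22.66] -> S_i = -0.06 + -5.65*i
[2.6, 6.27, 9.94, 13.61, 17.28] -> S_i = 2.60 + 3.67*i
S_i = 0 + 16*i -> [0, 16, 32, 48, 64]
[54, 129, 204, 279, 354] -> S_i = 54 + 75*i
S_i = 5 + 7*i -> [5, 12, 19, 26, 33]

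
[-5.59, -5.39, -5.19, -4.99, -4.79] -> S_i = -5.59 + 0.20*i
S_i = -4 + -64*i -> [-4, -68, -132, -196, -260]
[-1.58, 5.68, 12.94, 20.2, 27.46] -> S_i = -1.58 + 7.26*i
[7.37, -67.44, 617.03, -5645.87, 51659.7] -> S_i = 7.37*(-9.15)^i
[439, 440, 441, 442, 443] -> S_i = 439 + 1*i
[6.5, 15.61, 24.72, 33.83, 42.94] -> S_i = 6.50 + 9.11*i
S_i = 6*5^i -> [6, 30, 150, 750, 3750]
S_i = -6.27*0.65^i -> [-6.27, -4.08, -2.65, -1.72, -1.12]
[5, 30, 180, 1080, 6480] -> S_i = 5*6^i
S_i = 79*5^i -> [79, 395, 1975, 9875, 49375]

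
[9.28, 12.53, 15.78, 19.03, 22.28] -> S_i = 9.28 + 3.25*i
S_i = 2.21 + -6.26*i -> [2.21, -4.05, -10.31, -16.57, -22.83]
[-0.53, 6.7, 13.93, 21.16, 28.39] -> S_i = -0.53 + 7.23*i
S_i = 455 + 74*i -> [455, 529, 603, 677, 751]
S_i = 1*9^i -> [1, 9, 81, 729, 6561]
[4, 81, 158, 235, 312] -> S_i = 4 + 77*i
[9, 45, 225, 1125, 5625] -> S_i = 9*5^i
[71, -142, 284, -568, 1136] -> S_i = 71*-2^i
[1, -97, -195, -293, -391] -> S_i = 1 + -98*i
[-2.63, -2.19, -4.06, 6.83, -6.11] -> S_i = Random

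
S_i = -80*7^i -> [-80, -560, -3920, -27440, -192080]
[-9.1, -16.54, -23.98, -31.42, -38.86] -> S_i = -9.10 + -7.44*i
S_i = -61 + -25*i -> [-61, -86, -111, -136, -161]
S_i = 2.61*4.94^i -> [2.61, 12.89, 63.69, 314.65, 1554.35]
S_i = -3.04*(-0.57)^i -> [-3.04, 1.73, -0.99, 0.56, -0.32]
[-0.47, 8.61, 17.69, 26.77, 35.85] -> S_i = -0.47 + 9.08*i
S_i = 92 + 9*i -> [92, 101, 110, 119, 128]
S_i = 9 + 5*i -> [9, 14, 19, 24, 29]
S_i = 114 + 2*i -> [114, 116, 118, 120, 122]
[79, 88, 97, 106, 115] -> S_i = 79 + 9*i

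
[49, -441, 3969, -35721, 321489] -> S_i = 49*-9^i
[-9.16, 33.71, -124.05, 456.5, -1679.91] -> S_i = -9.16*(-3.68)^i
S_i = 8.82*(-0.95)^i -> [8.82, -8.38, 7.96, -7.56, 7.18]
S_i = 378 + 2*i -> [378, 380, 382, 384, 386]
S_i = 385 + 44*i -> [385, 429, 473, 517, 561]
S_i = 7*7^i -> [7, 49, 343, 2401, 16807]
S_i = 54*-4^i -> [54, -216, 864, -3456, 13824]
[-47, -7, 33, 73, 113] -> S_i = -47 + 40*i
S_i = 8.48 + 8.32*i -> [8.48, 16.8, 25.12, 33.44, 41.76]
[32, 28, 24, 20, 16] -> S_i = 32 + -4*i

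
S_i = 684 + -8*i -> [684, 676, 668, 660, 652]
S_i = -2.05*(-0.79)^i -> [-2.05, 1.62, -1.28, 1.01, -0.8]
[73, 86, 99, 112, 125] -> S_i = 73 + 13*i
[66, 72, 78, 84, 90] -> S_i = 66 + 6*i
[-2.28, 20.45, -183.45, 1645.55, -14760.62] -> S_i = -2.28*(-8.97)^i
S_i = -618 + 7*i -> [-618, -611, -604, -597, -590]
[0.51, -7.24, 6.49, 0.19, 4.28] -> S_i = Random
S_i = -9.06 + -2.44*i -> [-9.06, -11.5, -13.94, -16.38, -18.82]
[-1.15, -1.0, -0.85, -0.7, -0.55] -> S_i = -1.15 + 0.15*i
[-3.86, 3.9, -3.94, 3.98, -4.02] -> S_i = -3.86*(-1.01)^i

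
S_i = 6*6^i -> [6, 36, 216, 1296, 7776]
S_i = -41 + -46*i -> [-41, -87, -133, -179, -225]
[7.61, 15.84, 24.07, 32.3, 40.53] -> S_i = 7.61 + 8.23*i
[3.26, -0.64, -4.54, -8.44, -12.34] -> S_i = 3.26 + -3.90*i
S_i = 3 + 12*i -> [3, 15, 27, 39, 51]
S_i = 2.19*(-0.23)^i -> [2.19, -0.5, 0.12, -0.03, 0.01]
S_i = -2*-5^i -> [-2, 10, -50, 250, -1250]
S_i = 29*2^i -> [29, 58, 116, 232, 464]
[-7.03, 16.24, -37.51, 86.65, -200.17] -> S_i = -7.03*(-2.31)^i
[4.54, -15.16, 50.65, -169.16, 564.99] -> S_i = 4.54*(-3.34)^i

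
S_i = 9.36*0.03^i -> [9.36, 0.28, 0.01, 0.0, 0.0]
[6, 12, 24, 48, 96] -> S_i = 6*2^i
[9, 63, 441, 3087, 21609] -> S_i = 9*7^i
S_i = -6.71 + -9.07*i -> [-6.71, -15.78, -24.85, -33.92, -42.99]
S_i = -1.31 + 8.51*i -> [-1.31, 7.2, 15.71, 24.22, 32.73]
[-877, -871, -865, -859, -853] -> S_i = -877 + 6*i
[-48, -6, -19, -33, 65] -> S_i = Random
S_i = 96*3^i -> [96, 288, 864, 2592, 7776]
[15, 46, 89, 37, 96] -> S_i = Random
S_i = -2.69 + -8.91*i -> [-2.69, -11.6, -20.51, -29.42, -38.33]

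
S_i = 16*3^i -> [16, 48, 144, 432, 1296]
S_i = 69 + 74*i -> [69, 143, 217, 291, 365]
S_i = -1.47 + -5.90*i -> [-1.47, -7.37, -13.27, -19.17, -25.07]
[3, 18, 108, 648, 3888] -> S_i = 3*6^i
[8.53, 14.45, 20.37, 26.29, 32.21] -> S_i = 8.53 + 5.92*i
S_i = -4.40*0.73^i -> [-4.4, -3.21, -2.34, -1.71, -1.25]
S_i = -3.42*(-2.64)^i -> [-3.42, 9.03, -23.84, 62.93, -166.13]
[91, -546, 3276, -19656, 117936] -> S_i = 91*-6^i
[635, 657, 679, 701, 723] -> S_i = 635 + 22*i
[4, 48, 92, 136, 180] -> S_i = 4 + 44*i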